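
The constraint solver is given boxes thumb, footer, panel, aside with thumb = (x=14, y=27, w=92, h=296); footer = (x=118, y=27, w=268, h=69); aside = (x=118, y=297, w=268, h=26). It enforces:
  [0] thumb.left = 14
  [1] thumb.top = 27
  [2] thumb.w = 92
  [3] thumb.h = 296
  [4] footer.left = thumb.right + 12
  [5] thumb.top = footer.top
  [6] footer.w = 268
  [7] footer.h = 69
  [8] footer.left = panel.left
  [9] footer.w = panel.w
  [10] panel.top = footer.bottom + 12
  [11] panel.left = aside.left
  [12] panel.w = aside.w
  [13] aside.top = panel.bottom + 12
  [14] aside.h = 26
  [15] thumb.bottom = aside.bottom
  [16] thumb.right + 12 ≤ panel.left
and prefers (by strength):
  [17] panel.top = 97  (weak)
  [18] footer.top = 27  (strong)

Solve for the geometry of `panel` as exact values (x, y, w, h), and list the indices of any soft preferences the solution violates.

panel = (x=118, y=108, w=268, h=177)
violated soft preferences: 17

1. panel.x = 118  [footer.left = panel.left]
2. panel.w = 268  [footer.w = panel.w]
3. panel.y = 108  [panel.top = footer.bottom + 12]
4. panel.h = 177  [aside.top = panel.bottom + 12]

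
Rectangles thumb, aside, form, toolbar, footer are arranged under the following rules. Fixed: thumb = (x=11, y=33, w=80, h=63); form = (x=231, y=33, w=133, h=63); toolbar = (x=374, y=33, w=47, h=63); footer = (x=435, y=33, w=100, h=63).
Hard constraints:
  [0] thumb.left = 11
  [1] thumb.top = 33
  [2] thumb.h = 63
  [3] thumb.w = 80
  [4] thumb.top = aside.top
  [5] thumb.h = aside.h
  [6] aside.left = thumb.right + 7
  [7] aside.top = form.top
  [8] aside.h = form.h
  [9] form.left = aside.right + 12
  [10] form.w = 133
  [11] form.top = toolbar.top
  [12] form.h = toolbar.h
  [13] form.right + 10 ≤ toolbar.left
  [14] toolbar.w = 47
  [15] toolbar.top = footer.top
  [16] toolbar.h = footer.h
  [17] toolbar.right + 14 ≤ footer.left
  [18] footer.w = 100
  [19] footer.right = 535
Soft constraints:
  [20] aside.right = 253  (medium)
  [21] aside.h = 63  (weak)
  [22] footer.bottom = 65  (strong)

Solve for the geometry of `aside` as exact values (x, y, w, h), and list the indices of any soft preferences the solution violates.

aside = (x=98, y=33, w=121, h=63)
violated soft preferences: 20, 22

1. aside.y = 33  [thumb.top = aside.top]
2. aside.h = 63  [thumb.h = aside.h]
3. aside.x = 98  [aside.left = thumb.right + 7]
4. aside.w = 121  [form.left = aside.right + 12]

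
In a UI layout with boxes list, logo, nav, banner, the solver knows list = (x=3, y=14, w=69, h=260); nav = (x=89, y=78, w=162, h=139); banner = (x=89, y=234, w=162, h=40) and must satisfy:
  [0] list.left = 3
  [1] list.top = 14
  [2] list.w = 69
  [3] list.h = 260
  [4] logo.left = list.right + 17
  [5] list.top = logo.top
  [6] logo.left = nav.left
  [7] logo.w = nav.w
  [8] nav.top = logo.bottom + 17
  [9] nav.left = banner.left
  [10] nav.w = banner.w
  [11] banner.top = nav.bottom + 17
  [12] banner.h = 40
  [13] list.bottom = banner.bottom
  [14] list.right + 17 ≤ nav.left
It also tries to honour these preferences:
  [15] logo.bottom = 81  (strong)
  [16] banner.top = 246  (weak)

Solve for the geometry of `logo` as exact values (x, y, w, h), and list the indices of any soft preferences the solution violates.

1. logo.x = 89  [logo.left = list.right + 17]
2. logo.y = 14  [list.top = logo.top]
3. logo.w = 162  [logo.w = nav.w]
4. logo.h = 47  [nav.top = logo.bottom + 17]

logo = (x=89, y=14, w=162, h=47)
violated soft preferences: 15, 16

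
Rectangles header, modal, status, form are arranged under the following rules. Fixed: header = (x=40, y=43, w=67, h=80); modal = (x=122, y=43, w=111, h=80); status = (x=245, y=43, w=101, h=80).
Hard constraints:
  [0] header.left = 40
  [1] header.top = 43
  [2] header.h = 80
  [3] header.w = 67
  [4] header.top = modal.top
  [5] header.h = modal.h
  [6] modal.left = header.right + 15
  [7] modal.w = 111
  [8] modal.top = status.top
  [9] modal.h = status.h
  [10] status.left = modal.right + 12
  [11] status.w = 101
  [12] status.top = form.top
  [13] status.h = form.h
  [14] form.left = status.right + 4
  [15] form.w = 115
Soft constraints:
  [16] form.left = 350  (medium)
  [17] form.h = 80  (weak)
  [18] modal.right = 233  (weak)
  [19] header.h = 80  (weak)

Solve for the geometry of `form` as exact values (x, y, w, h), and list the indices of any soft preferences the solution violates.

form = (x=350, y=43, w=115, h=80)
violated soft preferences: none

1. form.y = 43  [status.top = form.top]
2. form.h = 80  [status.h = form.h]
3. form.x = 350  [form.left = status.right + 4]
4. form.w = 115  [form.w = 115]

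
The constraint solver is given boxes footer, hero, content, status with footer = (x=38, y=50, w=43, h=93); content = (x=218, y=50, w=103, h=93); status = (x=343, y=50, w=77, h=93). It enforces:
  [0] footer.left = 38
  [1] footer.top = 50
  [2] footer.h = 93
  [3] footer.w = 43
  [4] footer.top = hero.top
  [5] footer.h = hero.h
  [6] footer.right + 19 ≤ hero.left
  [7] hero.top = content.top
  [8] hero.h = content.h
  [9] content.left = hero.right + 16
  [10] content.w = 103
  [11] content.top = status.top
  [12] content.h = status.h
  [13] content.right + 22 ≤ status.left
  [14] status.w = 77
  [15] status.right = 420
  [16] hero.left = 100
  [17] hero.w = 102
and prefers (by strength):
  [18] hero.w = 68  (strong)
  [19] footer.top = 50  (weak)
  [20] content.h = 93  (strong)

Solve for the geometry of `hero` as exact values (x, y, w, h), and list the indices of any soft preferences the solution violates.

hero = (x=100, y=50, w=102, h=93)
violated soft preferences: 18

1. hero.y = 50  [footer.top = hero.top]
2. hero.h = 93  [footer.h = hero.h]
3. hero.x = 100  [hero.left = 100]
4. hero.w = 102  [hero.w = 102]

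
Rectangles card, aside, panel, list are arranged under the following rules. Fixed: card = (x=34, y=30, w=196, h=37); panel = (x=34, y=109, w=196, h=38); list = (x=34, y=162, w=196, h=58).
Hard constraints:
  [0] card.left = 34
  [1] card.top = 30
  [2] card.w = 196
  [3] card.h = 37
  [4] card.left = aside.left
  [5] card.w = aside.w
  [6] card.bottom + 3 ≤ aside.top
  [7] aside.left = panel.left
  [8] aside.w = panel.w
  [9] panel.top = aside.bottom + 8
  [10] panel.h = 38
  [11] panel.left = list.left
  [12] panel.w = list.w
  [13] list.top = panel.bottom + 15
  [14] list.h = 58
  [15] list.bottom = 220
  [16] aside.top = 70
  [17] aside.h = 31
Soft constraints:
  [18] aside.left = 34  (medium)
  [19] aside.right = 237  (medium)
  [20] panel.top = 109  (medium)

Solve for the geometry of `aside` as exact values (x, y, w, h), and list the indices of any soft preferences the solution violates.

aside = (x=34, y=70, w=196, h=31)
violated soft preferences: 19

1. aside.x = 34  [card.left = aside.left]
2. aside.w = 196  [card.w = aside.w]
3. aside.y = 70  [aside.top = 70]
4. aside.h = 31  [aside.h = 31]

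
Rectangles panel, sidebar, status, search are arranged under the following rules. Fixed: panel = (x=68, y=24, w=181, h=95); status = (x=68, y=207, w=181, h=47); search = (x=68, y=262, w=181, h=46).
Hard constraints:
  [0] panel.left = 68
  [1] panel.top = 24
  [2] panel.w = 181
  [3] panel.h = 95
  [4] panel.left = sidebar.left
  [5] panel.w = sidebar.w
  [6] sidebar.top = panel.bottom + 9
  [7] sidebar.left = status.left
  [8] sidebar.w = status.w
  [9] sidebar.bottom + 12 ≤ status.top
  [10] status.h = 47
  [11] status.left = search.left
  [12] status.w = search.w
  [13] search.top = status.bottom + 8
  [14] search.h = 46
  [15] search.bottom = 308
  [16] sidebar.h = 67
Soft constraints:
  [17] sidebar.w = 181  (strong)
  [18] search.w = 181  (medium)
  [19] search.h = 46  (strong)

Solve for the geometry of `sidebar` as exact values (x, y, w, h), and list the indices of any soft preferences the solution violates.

1. sidebar.x = 68  [panel.left = sidebar.left]
2. sidebar.w = 181  [panel.w = sidebar.w]
3. sidebar.y = 128  [sidebar.top = panel.bottom + 9]
4. sidebar.h = 67  [sidebar.h = 67]

sidebar = (x=68, y=128, w=181, h=67)
violated soft preferences: none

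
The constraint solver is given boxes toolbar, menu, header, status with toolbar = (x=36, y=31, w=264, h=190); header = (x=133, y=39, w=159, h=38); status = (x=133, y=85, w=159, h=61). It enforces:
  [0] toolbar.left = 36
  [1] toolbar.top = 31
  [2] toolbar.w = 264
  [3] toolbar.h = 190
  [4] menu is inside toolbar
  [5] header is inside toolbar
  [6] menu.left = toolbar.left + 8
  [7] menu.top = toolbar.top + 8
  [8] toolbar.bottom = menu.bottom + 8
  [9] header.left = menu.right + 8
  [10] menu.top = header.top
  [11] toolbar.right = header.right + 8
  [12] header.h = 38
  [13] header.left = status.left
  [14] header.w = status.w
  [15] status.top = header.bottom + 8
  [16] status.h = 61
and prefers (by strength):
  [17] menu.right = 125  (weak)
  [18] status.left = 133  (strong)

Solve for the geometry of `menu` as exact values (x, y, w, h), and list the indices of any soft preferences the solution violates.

1. menu.x = 44  [menu.left = toolbar.left + 8]
2. menu.y = 39  [menu.top = toolbar.top + 8]
3. menu.h = 174  [toolbar.bottom = menu.bottom + 8]
4. menu.w = 81  [header.left = menu.right + 8]

menu = (x=44, y=39, w=81, h=174)
violated soft preferences: none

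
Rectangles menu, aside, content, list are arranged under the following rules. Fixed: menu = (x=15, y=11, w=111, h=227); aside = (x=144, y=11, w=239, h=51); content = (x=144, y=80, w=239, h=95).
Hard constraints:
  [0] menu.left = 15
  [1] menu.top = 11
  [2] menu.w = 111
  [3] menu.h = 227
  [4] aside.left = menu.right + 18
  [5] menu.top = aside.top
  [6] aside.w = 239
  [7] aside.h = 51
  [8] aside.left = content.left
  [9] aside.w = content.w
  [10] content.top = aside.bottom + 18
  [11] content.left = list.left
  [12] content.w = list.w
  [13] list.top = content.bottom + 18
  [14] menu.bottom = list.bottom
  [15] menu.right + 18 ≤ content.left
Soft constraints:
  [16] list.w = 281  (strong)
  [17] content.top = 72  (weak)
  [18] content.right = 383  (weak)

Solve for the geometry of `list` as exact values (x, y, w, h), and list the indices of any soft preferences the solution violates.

1. list.x = 144  [content.left = list.left]
2. list.w = 239  [content.w = list.w]
3. list.y = 193  [list.top = content.bottom + 18]
4. list.h = 45  [menu.bottom = list.bottom]

list = (x=144, y=193, w=239, h=45)
violated soft preferences: 16, 17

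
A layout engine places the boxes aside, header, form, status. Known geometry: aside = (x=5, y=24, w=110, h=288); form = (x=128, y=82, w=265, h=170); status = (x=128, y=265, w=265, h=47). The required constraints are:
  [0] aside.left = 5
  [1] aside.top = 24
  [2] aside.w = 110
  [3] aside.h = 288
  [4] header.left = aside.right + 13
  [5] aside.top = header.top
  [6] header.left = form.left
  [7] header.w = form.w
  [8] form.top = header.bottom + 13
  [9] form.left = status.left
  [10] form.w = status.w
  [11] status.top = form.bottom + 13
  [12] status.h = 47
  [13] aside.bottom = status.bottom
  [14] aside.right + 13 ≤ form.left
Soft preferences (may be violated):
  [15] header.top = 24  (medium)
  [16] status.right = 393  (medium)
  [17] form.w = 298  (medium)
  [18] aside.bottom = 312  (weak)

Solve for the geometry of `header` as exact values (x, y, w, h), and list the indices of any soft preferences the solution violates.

1. header.x = 128  [header.left = aside.right + 13]
2. header.y = 24  [aside.top = header.top]
3. header.w = 265  [header.w = form.w]
4. header.h = 45  [form.top = header.bottom + 13]

header = (x=128, y=24, w=265, h=45)
violated soft preferences: 17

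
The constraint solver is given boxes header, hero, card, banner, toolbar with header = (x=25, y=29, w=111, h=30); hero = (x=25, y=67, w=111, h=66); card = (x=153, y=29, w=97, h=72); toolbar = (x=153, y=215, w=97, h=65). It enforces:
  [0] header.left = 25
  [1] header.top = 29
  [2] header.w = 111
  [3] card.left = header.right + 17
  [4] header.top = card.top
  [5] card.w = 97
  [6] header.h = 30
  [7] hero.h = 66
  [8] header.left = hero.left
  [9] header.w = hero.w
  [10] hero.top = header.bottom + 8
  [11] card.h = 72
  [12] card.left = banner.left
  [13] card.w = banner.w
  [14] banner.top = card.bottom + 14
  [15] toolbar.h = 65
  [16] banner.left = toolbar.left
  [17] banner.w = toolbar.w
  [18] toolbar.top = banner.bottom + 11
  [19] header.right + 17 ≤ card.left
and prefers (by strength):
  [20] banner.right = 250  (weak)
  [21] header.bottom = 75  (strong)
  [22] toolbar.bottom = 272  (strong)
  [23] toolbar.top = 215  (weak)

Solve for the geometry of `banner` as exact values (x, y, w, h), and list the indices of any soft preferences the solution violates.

1. banner.x = 153  [card.left = banner.left]
2. banner.w = 97  [card.w = banner.w]
3. banner.y = 115  [banner.top = card.bottom + 14]
4. banner.h = 89  [toolbar.top = banner.bottom + 11]

banner = (x=153, y=115, w=97, h=89)
violated soft preferences: 21, 22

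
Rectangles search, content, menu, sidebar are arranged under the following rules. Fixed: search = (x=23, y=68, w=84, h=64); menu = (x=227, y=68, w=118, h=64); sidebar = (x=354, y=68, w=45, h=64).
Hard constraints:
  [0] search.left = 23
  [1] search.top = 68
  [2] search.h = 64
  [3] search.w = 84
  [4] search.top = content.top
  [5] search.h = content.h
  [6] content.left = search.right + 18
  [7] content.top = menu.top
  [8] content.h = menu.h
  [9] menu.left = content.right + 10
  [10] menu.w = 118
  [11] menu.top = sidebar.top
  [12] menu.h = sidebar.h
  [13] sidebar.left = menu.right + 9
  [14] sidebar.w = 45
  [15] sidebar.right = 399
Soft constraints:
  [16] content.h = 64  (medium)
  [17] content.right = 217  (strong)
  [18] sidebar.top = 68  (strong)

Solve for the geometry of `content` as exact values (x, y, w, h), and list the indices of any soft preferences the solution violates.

content = (x=125, y=68, w=92, h=64)
violated soft preferences: none

1. content.y = 68  [search.top = content.top]
2. content.h = 64  [search.h = content.h]
3. content.x = 125  [content.left = search.right + 18]
4. content.w = 92  [menu.left = content.right + 10]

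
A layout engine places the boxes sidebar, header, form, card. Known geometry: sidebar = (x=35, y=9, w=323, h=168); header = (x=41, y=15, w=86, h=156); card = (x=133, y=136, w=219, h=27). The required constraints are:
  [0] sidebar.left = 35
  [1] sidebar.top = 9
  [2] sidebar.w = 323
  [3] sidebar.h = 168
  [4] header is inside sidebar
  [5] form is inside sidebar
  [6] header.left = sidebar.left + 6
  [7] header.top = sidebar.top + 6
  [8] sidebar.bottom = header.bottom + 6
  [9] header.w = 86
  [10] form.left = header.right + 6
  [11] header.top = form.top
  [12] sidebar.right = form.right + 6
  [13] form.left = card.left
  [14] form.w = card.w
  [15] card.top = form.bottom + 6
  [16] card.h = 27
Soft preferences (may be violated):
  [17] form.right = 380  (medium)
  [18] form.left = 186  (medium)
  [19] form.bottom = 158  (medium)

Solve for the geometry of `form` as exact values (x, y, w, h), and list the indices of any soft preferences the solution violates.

1. form.x = 133  [form.left = header.right + 6]
2. form.y = 15  [header.top = form.top]
3. form.w = 219  [sidebar.right = form.right + 6]
4. form.h = 115  [card.top = form.bottom + 6]

form = (x=133, y=15, w=219, h=115)
violated soft preferences: 17, 18, 19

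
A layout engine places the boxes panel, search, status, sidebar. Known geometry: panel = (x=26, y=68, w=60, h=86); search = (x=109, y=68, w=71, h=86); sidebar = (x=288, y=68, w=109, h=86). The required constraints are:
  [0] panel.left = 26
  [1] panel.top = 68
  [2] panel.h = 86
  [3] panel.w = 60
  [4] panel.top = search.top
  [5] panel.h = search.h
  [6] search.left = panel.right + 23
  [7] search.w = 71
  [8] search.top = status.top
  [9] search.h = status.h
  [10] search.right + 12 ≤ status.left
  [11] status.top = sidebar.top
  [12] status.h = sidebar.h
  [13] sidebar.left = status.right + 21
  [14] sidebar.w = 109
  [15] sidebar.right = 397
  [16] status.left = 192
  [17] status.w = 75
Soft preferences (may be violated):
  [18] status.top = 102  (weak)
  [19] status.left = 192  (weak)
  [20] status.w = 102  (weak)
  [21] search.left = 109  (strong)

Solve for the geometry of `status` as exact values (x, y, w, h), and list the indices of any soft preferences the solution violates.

status = (x=192, y=68, w=75, h=86)
violated soft preferences: 18, 20

1. status.y = 68  [search.top = status.top]
2. status.h = 86  [search.h = status.h]
3. status.x = 192  [status.left = 192]
4. status.w = 75  [status.w = 75]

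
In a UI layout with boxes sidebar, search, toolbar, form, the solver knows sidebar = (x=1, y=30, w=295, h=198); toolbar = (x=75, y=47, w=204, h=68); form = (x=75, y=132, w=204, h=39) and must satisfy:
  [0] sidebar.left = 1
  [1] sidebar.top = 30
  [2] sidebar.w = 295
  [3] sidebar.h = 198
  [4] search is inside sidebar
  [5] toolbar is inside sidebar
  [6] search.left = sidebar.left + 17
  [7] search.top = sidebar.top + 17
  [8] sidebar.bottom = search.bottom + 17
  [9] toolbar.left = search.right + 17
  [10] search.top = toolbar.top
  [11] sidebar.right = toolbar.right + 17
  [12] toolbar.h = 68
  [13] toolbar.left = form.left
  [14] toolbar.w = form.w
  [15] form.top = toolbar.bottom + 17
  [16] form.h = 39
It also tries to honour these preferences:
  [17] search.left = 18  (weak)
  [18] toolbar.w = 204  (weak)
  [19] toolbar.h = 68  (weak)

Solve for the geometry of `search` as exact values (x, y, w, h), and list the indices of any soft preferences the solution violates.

1. search.x = 18  [search.left = sidebar.left + 17]
2. search.y = 47  [search.top = sidebar.top + 17]
3. search.h = 164  [sidebar.bottom = search.bottom + 17]
4. search.w = 40  [toolbar.left = search.right + 17]

search = (x=18, y=47, w=40, h=164)
violated soft preferences: none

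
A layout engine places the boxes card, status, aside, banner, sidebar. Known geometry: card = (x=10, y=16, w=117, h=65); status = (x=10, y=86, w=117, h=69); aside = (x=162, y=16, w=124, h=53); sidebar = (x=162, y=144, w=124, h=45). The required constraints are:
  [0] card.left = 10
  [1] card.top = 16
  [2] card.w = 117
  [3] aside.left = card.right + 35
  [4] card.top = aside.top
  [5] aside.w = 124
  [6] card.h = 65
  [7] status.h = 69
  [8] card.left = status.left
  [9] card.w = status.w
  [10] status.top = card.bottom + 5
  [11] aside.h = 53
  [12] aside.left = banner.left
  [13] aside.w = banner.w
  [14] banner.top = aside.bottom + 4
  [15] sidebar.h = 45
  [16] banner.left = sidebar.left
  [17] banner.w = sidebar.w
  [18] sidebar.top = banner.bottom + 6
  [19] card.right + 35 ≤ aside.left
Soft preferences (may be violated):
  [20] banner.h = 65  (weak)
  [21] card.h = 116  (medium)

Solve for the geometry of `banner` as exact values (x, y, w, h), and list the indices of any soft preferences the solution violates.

1. banner.x = 162  [aside.left = banner.left]
2. banner.w = 124  [aside.w = banner.w]
3. banner.y = 73  [banner.top = aside.bottom + 4]
4. banner.h = 65  [sidebar.top = banner.bottom + 6]

banner = (x=162, y=73, w=124, h=65)
violated soft preferences: 21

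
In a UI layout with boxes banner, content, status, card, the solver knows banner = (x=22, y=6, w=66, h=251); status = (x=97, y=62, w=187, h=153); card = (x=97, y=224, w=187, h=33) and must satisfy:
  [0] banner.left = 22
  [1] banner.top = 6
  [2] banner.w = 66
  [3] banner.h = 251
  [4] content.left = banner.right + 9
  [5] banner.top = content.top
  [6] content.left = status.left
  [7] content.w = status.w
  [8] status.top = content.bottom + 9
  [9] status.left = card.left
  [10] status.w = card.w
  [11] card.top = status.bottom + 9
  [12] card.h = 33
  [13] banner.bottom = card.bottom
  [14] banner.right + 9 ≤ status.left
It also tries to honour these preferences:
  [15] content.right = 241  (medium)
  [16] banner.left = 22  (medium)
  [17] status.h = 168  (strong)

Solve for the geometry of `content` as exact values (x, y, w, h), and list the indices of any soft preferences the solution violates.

content = (x=97, y=6, w=187, h=47)
violated soft preferences: 15, 17

1. content.x = 97  [content.left = banner.right + 9]
2. content.y = 6  [banner.top = content.top]
3. content.w = 187  [content.w = status.w]
4. content.h = 47  [status.top = content.bottom + 9]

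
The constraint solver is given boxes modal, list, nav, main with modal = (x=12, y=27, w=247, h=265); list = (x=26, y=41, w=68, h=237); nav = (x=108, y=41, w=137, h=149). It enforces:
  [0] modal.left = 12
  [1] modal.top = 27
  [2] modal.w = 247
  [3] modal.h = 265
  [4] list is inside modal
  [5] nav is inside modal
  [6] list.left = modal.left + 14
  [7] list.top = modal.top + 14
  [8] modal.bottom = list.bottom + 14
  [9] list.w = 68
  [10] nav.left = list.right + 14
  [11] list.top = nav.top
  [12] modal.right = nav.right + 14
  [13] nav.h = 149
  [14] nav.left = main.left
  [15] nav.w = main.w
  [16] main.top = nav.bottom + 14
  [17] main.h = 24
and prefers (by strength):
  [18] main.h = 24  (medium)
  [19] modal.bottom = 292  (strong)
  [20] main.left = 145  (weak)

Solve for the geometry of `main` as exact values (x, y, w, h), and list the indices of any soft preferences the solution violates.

main = (x=108, y=204, w=137, h=24)
violated soft preferences: 20

1. main.x = 108  [nav.left = main.left]
2. main.w = 137  [nav.w = main.w]
3. main.y = 204  [main.top = nav.bottom + 14]
4. main.h = 24  [main.h = 24]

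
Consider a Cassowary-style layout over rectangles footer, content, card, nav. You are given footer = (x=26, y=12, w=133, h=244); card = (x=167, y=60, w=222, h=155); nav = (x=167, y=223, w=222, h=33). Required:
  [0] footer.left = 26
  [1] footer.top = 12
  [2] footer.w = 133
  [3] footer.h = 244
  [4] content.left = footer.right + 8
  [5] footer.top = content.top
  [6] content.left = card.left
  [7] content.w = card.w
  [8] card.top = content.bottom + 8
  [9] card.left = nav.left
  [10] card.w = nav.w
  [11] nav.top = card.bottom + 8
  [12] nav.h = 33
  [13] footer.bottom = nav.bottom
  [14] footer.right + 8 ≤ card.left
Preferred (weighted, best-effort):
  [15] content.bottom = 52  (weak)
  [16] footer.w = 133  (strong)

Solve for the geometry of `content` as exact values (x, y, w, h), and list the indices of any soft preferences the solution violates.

content = (x=167, y=12, w=222, h=40)
violated soft preferences: none

1. content.x = 167  [content.left = footer.right + 8]
2. content.y = 12  [footer.top = content.top]
3. content.w = 222  [content.w = card.w]
4. content.h = 40  [card.top = content.bottom + 8]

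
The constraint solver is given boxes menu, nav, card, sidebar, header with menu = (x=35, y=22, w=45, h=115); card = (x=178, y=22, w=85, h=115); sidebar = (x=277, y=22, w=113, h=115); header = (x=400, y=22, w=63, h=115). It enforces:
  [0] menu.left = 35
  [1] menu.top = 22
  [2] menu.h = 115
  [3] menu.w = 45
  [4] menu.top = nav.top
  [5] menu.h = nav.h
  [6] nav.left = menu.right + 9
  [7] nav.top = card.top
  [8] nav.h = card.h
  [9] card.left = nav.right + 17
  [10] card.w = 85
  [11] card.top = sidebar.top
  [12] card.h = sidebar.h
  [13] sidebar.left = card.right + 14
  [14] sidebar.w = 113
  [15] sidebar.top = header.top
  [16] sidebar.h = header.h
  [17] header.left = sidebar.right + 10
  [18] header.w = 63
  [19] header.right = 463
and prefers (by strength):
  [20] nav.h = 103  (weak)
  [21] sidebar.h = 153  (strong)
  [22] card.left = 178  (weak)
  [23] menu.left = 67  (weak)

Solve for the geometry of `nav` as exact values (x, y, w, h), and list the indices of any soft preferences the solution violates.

1. nav.y = 22  [menu.top = nav.top]
2. nav.h = 115  [menu.h = nav.h]
3. nav.x = 89  [nav.left = menu.right + 9]
4. nav.w = 72  [card.left = nav.right + 17]

nav = (x=89, y=22, w=72, h=115)
violated soft preferences: 20, 21, 23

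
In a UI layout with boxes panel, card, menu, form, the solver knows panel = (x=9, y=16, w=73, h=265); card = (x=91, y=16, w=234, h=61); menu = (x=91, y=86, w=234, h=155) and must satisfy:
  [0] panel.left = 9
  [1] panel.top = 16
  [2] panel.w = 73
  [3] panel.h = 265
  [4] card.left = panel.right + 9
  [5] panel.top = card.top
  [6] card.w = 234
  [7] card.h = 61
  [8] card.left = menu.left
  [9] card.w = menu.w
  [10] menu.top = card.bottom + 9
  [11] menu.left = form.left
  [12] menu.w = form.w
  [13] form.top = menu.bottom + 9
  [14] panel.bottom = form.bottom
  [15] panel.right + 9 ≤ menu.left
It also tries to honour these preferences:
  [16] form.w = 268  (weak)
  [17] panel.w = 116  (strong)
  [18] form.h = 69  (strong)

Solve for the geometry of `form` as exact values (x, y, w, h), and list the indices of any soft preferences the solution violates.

form = (x=91, y=250, w=234, h=31)
violated soft preferences: 16, 17, 18

1. form.x = 91  [menu.left = form.left]
2. form.w = 234  [menu.w = form.w]
3. form.y = 250  [form.top = menu.bottom + 9]
4. form.h = 31  [panel.bottom = form.bottom]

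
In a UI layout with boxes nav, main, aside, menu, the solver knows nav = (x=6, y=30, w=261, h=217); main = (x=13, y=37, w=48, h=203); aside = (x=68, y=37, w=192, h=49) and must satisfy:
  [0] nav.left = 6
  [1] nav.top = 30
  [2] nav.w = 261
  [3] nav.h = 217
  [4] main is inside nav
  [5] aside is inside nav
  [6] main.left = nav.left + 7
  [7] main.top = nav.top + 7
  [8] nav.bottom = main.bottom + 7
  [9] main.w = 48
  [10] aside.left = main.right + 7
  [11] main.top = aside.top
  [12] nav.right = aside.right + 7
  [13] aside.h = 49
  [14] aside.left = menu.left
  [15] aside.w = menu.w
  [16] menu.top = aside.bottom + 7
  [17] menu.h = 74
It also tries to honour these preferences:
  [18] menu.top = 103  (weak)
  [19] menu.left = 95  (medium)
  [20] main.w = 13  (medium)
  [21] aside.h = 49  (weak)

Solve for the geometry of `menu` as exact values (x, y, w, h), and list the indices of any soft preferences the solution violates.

menu = (x=68, y=93, w=192, h=74)
violated soft preferences: 18, 19, 20

1. menu.x = 68  [aside.left = menu.left]
2. menu.w = 192  [aside.w = menu.w]
3. menu.y = 93  [menu.top = aside.bottom + 7]
4. menu.h = 74  [menu.h = 74]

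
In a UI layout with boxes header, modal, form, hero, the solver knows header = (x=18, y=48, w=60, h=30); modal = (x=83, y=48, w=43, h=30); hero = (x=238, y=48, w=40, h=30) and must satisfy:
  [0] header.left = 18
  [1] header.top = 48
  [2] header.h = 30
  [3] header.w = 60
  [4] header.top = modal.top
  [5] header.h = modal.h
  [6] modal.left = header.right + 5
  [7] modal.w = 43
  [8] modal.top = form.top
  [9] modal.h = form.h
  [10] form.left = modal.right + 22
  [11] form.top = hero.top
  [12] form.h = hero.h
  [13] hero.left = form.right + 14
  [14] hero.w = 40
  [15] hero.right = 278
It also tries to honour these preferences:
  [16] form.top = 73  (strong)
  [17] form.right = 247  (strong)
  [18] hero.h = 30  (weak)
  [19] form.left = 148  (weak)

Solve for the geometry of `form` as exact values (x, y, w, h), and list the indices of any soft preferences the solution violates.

1. form.y = 48  [modal.top = form.top]
2. form.h = 30  [modal.h = form.h]
3. form.x = 148  [form.left = modal.right + 22]
4. form.w = 76  [hero.left = form.right + 14]

form = (x=148, y=48, w=76, h=30)
violated soft preferences: 16, 17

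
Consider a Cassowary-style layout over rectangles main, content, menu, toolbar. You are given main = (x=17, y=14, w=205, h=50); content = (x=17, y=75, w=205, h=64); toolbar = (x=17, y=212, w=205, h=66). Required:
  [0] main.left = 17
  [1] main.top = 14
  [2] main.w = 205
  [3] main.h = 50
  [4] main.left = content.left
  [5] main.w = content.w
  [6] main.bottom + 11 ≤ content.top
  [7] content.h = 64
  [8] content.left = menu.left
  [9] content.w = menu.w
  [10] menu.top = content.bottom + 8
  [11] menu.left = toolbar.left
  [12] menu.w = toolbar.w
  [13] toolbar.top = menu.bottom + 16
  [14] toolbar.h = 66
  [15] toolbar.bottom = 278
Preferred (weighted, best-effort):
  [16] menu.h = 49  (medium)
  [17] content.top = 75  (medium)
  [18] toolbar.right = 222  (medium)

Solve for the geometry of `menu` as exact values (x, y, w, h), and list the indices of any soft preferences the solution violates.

menu = (x=17, y=147, w=205, h=49)
violated soft preferences: none

1. menu.x = 17  [content.left = menu.left]
2. menu.w = 205  [content.w = menu.w]
3. menu.y = 147  [menu.top = content.bottom + 8]
4. menu.h = 49  [toolbar.top = menu.bottom + 16]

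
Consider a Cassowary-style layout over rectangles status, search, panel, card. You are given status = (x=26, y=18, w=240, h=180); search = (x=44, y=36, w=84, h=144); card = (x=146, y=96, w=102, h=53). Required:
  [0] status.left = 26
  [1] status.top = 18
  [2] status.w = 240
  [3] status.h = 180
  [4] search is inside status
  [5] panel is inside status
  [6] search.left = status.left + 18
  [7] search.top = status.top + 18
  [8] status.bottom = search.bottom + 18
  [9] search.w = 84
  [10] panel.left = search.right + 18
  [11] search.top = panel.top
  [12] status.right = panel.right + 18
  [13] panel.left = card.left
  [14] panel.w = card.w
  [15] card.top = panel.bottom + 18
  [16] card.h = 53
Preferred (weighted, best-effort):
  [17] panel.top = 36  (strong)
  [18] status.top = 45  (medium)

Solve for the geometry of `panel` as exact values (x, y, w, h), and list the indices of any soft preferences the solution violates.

panel = (x=146, y=36, w=102, h=42)
violated soft preferences: 18

1. panel.x = 146  [panel.left = search.right + 18]
2. panel.y = 36  [search.top = panel.top]
3. panel.w = 102  [status.right = panel.right + 18]
4. panel.h = 42  [card.top = panel.bottom + 18]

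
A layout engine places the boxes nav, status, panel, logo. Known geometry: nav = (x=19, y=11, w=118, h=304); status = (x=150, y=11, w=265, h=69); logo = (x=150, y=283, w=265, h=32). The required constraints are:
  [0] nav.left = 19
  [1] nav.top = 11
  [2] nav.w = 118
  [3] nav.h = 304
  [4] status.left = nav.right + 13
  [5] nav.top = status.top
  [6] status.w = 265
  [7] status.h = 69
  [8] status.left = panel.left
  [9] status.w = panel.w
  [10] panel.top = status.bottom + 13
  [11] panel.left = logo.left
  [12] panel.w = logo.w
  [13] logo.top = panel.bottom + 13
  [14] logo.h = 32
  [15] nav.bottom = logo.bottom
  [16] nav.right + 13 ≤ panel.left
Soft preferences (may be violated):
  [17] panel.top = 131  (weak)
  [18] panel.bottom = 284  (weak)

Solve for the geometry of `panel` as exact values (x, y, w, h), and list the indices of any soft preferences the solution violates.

1. panel.x = 150  [status.left = panel.left]
2. panel.w = 265  [status.w = panel.w]
3. panel.y = 93  [panel.top = status.bottom + 13]
4. panel.h = 177  [logo.top = panel.bottom + 13]

panel = (x=150, y=93, w=265, h=177)
violated soft preferences: 17, 18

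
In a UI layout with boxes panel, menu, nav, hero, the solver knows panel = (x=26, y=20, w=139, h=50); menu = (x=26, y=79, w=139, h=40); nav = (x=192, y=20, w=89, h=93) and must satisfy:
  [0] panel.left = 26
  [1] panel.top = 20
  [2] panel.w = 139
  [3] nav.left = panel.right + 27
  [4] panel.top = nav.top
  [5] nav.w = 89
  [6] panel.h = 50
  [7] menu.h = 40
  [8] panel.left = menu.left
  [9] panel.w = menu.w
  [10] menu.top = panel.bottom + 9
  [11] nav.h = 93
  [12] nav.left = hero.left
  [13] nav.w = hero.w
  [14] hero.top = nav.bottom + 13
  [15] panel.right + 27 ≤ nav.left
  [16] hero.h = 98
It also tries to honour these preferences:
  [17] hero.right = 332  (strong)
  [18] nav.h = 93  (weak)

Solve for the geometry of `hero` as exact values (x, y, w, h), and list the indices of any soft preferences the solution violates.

1. hero.x = 192  [nav.left = hero.left]
2. hero.w = 89  [nav.w = hero.w]
3. hero.y = 126  [hero.top = nav.bottom + 13]
4. hero.h = 98  [hero.h = 98]

hero = (x=192, y=126, w=89, h=98)
violated soft preferences: 17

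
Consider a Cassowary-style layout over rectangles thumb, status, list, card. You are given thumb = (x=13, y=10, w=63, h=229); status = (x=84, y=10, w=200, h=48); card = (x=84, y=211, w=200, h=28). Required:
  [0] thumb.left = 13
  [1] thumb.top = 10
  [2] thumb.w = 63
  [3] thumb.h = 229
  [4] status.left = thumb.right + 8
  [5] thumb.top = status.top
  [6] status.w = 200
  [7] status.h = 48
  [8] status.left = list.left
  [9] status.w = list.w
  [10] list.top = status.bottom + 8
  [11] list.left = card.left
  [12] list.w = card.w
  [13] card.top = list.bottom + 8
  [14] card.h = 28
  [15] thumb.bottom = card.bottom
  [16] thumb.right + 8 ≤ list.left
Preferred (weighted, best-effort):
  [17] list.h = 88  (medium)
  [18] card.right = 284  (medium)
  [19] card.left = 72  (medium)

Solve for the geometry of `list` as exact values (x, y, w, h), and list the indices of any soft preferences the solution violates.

1. list.x = 84  [status.left = list.left]
2. list.w = 200  [status.w = list.w]
3. list.y = 66  [list.top = status.bottom + 8]
4. list.h = 137  [card.top = list.bottom + 8]

list = (x=84, y=66, w=200, h=137)
violated soft preferences: 17, 19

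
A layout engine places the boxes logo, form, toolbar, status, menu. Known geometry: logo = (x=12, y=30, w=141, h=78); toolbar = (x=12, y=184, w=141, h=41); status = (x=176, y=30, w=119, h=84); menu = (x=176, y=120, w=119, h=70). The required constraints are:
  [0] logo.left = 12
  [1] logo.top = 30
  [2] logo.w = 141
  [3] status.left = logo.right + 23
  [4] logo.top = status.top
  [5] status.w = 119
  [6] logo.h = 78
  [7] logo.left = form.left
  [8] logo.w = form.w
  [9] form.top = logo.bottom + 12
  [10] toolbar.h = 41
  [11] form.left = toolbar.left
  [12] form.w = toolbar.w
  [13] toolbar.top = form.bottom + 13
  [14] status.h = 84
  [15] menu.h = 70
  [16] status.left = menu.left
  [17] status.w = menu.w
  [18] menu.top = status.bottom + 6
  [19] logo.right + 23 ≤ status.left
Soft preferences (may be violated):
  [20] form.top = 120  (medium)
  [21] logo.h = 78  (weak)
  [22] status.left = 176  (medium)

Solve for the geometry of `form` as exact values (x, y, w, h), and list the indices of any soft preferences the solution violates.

1. form.x = 12  [logo.left = form.left]
2. form.w = 141  [logo.w = form.w]
3. form.y = 120  [form.top = logo.bottom + 12]
4. form.h = 51  [toolbar.top = form.bottom + 13]

form = (x=12, y=120, w=141, h=51)
violated soft preferences: none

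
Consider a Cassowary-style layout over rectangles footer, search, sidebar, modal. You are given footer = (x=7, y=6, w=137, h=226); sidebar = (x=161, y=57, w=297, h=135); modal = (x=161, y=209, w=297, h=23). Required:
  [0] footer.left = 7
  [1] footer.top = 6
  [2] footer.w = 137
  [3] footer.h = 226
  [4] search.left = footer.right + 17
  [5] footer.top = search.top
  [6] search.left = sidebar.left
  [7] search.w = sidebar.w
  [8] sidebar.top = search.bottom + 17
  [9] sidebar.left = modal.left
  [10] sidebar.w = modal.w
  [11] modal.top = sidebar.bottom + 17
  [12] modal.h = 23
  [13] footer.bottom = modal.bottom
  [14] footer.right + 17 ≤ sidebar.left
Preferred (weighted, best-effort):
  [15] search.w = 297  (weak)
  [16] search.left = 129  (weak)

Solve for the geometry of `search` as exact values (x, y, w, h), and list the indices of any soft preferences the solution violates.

search = (x=161, y=6, w=297, h=34)
violated soft preferences: 16

1. search.x = 161  [search.left = footer.right + 17]
2. search.y = 6  [footer.top = search.top]
3. search.w = 297  [search.w = sidebar.w]
4. search.h = 34  [sidebar.top = search.bottom + 17]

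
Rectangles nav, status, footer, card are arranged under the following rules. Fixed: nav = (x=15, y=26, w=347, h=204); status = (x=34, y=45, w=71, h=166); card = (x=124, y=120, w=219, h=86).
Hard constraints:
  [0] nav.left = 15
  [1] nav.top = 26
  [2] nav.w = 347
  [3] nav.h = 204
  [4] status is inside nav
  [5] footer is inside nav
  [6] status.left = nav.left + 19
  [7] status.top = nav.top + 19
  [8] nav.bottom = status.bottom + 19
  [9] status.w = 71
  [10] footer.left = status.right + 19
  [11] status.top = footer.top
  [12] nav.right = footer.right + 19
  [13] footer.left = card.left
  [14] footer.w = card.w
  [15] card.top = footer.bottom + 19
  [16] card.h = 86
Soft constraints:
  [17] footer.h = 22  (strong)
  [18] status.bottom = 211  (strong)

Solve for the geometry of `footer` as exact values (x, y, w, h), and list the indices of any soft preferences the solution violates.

1. footer.x = 124  [footer.left = status.right + 19]
2. footer.y = 45  [status.top = footer.top]
3. footer.w = 219  [nav.right = footer.right + 19]
4. footer.h = 56  [card.top = footer.bottom + 19]

footer = (x=124, y=45, w=219, h=56)
violated soft preferences: 17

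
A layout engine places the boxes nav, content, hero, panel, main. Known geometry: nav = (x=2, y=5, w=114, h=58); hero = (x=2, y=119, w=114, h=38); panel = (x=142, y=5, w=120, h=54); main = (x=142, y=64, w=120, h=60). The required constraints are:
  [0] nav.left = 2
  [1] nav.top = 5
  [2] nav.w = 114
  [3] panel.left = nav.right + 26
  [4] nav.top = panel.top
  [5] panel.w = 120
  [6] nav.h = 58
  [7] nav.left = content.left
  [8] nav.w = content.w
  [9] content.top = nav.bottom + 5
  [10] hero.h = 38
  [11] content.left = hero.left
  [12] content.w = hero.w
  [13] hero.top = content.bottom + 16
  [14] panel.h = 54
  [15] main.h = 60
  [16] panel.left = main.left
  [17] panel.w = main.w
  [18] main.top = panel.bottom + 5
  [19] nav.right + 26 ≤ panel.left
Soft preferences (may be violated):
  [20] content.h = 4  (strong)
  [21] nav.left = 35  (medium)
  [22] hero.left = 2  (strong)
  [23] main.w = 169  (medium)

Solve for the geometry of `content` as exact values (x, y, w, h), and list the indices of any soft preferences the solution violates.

content = (x=2, y=68, w=114, h=35)
violated soft preferences: 20, 21, 23

1. content.x = 2  [nav.left = content.left]
2. content.w = 114  [nav.w = content.w]
3. content.y = 68  [content.top = nav.bottom + 5]
4. content.h = 35  [hero.top = content.bottom + 16]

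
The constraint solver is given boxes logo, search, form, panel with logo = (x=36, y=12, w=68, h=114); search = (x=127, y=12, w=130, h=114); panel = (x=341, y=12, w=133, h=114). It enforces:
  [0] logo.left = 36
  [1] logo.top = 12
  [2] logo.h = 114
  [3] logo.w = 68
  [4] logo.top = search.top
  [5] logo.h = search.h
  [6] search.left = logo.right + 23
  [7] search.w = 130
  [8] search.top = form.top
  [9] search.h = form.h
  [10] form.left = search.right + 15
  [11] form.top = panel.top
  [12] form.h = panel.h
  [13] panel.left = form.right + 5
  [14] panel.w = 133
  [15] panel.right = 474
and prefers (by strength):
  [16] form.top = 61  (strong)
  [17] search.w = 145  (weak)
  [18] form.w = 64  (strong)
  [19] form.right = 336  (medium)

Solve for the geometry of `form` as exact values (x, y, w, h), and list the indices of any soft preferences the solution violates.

form = (x=272, y=12, w=64, h=114)
violated soft preferences: 16, 17

1. form.y = 12  [search.top = form.top]
2. form.h = 114  [search.h = form.h]
3. form.x = 272  [form.left = search.right + 15]
4. form.w = 64  [panel.left = form.right + 5]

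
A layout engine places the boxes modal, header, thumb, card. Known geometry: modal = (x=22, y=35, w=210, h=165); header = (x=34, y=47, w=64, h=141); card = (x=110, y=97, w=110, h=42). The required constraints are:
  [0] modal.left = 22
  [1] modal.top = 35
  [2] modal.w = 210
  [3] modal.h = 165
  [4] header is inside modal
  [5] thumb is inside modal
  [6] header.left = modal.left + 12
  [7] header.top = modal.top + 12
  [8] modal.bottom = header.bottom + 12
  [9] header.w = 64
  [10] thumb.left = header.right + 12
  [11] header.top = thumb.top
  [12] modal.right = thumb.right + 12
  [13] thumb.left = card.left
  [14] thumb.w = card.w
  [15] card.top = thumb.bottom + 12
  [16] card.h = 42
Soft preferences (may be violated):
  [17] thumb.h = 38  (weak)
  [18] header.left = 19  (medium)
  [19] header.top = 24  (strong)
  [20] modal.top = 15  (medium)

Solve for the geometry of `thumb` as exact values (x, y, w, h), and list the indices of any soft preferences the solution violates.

thumb = (x=110, y=47, w=110, h=38)
violated soft preferences: 18, 19, 20

1. thumb.x = 110  [thumb.left = header.right + 12]
2. thumb.y = 47  [header.top = thumb.top]
3. thumb.w = 110  [modal.right = thumb.right + 12]
4. thumb.h = 38  [card.top = thumb.bottom + 12]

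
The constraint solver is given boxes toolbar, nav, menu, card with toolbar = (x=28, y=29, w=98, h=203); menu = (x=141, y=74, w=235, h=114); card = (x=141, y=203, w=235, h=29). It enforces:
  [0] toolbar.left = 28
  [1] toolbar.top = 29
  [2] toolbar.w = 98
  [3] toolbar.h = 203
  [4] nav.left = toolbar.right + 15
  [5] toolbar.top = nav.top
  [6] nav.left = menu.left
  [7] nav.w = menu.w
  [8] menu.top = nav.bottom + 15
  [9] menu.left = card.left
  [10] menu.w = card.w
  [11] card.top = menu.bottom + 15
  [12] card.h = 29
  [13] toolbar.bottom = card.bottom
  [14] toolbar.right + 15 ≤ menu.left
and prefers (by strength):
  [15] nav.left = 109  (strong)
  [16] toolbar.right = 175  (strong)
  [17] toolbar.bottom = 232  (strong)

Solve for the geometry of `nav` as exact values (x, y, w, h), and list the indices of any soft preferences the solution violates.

1. nav.x = 141  [nav.left = toolbar.right + 15]
2. nav.y = 29  [toolbar.top = nav.top]
3. nav.w = 235  [nav.w = menu.w]
4. nav.h = 30  [menu.top = nav.bottom + 15]

nav = (x=141, y=29, w=235, h=30)
violated soft preferences: 15, 16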